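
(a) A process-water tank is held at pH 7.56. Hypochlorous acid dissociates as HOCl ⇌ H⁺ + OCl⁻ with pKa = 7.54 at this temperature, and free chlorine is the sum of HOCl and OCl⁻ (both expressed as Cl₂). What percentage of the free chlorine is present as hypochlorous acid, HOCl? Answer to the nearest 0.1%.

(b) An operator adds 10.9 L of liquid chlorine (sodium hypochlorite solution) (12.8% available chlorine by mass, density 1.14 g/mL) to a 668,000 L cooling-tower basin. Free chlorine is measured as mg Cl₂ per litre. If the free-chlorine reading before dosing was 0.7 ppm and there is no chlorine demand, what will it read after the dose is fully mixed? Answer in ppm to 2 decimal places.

(a) 48.8%; (b) 3.08 ppm

(a) [OCl⁻]/[HOCl] = 10^(pH − pKa) = 10^(7.56 − 7.54) = 10^0.02 = 1.047.
(a) Fraction as HOCl = 1 / (1 + 1.047) = 0.4885.

(b) Mass of solution: 10.9 L × 1000 mL/L × 1.14 g/mL = 12,430 g.
(b) Available chlorine delivered: 12,430 g × 0.128 = 1591 g as Cl₂.
(b) Concentration rise: 1591 g / 668,000 L = 2.381 mg/L = 2.38 ppm.
(b) Final FC: 0.7 + 2.38 = 3.08 ppm.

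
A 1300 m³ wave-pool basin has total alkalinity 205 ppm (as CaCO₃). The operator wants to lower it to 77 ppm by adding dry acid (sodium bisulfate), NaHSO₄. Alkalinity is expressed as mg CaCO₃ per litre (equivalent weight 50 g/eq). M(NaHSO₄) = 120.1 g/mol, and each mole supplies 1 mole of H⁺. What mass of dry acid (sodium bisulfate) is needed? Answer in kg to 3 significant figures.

400 kg

Volume: 1300 m³ = 1,300,000 L.
Alkalinity to neutralize: (205 − 77) = 128 mg/L as CaCO₃ × 1,300,000 L = 166,400 g as CaCO₃.
Equivalents of H⁺ required: 166,400 ÷ 50 g/eq = 3328 eq = 3328 mol NaHSO₄.
Mass of NaHSO₄: 3328 × 120.1 = 399,700 g.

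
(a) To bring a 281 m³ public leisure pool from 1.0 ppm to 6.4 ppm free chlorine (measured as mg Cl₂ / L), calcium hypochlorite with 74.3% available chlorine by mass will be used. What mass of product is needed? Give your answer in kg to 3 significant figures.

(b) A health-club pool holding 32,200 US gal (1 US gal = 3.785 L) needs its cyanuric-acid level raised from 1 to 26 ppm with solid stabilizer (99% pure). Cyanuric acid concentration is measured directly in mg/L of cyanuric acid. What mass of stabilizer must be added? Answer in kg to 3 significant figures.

(a) Volume: 281 m³ = 281,000 L.
(a) Chlorine deficit: 6.4 − 1.0 = 5.4 ppm = 5.4 mg/L as Cl₂.
(a) Cl₂ equivalent needed: 5.4 mg/L × 281,000 L = 1,517,000 mg = 1517 g.
(a) Product at 74.3% available chlorine: 1517 / 0.743 = 2042 g.

(b) Volume: 32,200 US gal × 3.785 L/gal = 121,877 L.
(b) CYA to add: (26 − 1) = 25 mg/L × 121,877 L = 3047 g cyanuric acid.
(b) At 99% purity: 3047 / 0.99 = 3078 g product.

(a) 2.04 kg; (b) 3.08 kg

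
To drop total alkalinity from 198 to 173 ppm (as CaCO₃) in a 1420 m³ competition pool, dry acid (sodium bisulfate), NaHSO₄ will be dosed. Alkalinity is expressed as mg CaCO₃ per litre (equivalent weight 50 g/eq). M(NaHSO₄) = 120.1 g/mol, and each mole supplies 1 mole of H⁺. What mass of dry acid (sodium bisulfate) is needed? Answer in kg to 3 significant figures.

85.3 kg

Volume: 1420 m³ = 1,420,000 L.
Alkalinity to neutralize: (198 − 173) = 25 mg/L as CaCO₃ × 1,420,000 L = 35,500 g as CaCO₃.
Equivalents of H⁺ required: 35,500 ÷ 50 g/eq = 710 eq = 710 mol NaHSO₄.
Mass of NaHSO₄: 710 × 120.1 = 85,270 g.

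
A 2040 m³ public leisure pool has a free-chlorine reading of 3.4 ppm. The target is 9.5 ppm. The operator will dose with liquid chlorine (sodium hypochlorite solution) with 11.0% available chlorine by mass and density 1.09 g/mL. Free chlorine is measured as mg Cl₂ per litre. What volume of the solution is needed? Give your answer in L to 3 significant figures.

104 L

Volume: 2040 m³ = 2,040,000 L.
Chlorine deficit: 9.5 − 3.4 = 6.1 ppm = 6.1 mg/L as Cl₂.
Cl₂ equivalent needed: 6.1 mg/L × 2,040,000 L = 12,440,000 mg = 12,440 g.
Product at 11.0% available chlorine: 12,440 / 0.11 = 113,100 g.
Volume at density 1.09 g/mL: 113,100 g ÷ 1.09 g/mL = 103,800 mL.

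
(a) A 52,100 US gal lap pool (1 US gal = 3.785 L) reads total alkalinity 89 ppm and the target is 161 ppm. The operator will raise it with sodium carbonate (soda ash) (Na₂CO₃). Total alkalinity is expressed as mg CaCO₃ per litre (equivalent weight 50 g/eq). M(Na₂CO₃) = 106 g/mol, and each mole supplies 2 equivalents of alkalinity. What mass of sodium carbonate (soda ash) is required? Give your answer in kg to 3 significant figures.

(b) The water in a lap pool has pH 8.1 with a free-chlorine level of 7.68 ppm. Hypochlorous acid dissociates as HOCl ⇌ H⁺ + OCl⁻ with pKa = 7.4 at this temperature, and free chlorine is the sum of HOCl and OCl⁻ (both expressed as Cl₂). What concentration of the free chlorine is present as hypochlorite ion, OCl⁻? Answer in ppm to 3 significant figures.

(a) 15.1 kg; (b) 6.40 ppm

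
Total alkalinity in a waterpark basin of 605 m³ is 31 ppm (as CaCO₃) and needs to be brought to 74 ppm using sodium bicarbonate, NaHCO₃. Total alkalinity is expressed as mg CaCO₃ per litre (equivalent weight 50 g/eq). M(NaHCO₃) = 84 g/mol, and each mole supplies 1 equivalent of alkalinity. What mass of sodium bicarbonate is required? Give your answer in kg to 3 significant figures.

43.7 kg

Volume: 605 m³ = 605,000 L.
Alkalinity to add: (74 − 31) = 43 mg/L as CaCO₃ × 605,000 L = 26,020 g as CaCO₃.
Equivalents: 26,020 g ÷ 50 g/eq = 520.3 eq.
NaHCO₃ supplies 1 eq per mole → 520.3 mol.
Mass: 520.3 mol × 84 g/mol = 43,710 g.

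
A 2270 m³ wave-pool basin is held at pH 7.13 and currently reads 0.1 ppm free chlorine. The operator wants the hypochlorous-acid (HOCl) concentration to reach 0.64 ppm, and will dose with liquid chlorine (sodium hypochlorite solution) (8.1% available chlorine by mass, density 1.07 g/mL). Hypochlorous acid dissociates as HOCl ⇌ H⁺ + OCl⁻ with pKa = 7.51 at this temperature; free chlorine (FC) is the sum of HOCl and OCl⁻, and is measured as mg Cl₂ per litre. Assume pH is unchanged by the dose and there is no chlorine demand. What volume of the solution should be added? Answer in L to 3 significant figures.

Volume: 2270 m³ = 2,270,000 L.
[OCl⁻]/[HOCl] = 10^(pH − pKa) = 10^(7.13 − 7.51) = 0.4169; fraction as HOCl = 1/(1 + 0.4169) = 0.7058.
Free chlorine required for 0.64 ppm HOCl: 0.64 / 0.7058 = 0.9068 ppm.
FC to add: 0.9068 − 0.1 = 0.8068 mg/L as Cl₂.
Cl₂ equivalent: 0.8068 mg/L × 2,270,000 L = 1831 g.
Product at 8.1% available Cl: 1831 / 0.081 = 22,610 g.
Volume: 22,610 g ÷ 1.07 g/mL = 21,130 mL.

21.1 L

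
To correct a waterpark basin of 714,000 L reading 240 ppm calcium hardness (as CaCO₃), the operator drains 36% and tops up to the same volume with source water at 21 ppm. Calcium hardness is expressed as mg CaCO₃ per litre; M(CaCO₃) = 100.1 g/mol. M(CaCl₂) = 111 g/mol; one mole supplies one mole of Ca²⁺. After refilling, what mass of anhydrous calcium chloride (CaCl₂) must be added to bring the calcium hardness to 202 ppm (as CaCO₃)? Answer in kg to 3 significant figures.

After draining 36% and refilling: 240 × 0.64 + 21 × 0.36 = 161.16 ppm.
Deficit to target: 202 − 161.16 = 40.84 mg/L.
As CaCO₃: 40.84 mg/L × 714,000 L = 29,160 g; ÷ 100.1 = 291.3 mol Ca²⁺.
Mass: 291.3 × 111 = 32,330 g.

32.3 kg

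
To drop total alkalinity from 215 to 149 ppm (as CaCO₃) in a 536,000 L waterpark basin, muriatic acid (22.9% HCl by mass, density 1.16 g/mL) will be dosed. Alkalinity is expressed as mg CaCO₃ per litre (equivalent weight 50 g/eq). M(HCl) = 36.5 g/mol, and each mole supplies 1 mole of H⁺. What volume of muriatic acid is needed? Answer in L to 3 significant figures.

Alkalinity to neutralize: (215 − 149) = 66 mg/L as CaCO₃ × 536,000 L = 35,380 g as CaCO₃.
Equivalents of H⁺ required: 35,380 ÷ 50 g/eq = 707.5 eq = 707.5 mol HCl.
Mass of HCl: 707.5 × 36.5 = 25,820 g.
Mass of 22.9% solution: 25,820 / 0.229 = 112,800 g.
Volume: 112,800 g ÷ 1.16 g/mL = 97,220 mL.

97.2 L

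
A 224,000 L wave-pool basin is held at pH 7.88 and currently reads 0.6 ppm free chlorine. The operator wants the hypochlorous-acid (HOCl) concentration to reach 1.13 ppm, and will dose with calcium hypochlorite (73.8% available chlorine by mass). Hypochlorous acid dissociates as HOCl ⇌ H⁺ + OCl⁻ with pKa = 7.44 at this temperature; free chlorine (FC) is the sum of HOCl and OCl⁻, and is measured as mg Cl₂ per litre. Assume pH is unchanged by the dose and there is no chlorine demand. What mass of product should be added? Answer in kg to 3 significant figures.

1.11 kg

[OCl⁻]/[HOCl] = 10^(pH − pKa) = 10^(7.88 − 7.44) = 2.754; fraction as HOCl = 1/(1 + 2.754) = 0.2664.
Free chlorine required for 1.13 ppm HOCl: 1.13 / 0.2664 = 4.242 ppm.
FC to add: 4.242 − 0.6 = 3.642 mg/L as Cl₂.
Cl₂ equivalent: 3.642 mg/L × 224,000 L = 815.9 g.
Product at 73.8% available Cl: 815.9 / 0.738 = 1106 g.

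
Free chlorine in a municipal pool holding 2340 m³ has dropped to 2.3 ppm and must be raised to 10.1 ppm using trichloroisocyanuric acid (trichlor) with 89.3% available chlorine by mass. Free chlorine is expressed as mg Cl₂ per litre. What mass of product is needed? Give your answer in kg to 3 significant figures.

Volume: 2340 m³ = 2,340,000 L.
Chlorine deficit: 10.1 − 2.3 = 7.8 ppm = 7.8 mg/L as Cl₂.
Cl₂ equivalent needed: 7.8 mg/L × 2,340,000 L = 18,250,000 mg = 18,250 g.
Product at 89.3% available chlorine: 18,250 / 0.893 = 20,440 g.

20.4 kg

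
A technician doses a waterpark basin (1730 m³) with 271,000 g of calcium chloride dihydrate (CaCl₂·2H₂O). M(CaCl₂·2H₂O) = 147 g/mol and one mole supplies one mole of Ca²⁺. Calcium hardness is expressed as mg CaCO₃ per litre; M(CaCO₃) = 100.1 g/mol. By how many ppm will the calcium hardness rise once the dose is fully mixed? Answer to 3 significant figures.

Volume: 1730 m³ = 1,730,000 L.
Moles of Ca²⁺: 271,000 g ÷ 147 g/mol = 1844 mol.
As CaCO₃: 1844 mol × 100.1 g/mol = 184,500 g.
Rise: 184,500 g / 1,730,000 L × 1000 = 106.7 mg/L.

107 ppm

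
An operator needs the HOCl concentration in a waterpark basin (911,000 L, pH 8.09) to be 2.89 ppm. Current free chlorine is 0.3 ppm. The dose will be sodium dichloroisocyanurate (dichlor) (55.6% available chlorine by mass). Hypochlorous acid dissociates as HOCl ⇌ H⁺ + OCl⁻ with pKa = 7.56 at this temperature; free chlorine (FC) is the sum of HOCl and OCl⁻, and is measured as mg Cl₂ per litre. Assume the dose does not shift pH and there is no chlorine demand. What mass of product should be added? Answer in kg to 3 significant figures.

[OCl⁻]/[HOCl] = 10^(pH − pKa) = 10^(8.09 − 7.56) = 3.388; fraction as HOCl = 1/(1 + 3.388) = 0.2279.
Free chlorine required for 2.89 ppm HOCl: 2.89 / 0.2279 = 12.68 ppm.
FC to add: 12.68 − 0.3 = 12.38 mg/L as Cl₂.
Cl₂ equivalent: 12.38 mg/L × 911,000 L = 11,280 g.
Product at 55.6% available Cl: 11,280 / 0.556 = 20,290 g.

20.3 kg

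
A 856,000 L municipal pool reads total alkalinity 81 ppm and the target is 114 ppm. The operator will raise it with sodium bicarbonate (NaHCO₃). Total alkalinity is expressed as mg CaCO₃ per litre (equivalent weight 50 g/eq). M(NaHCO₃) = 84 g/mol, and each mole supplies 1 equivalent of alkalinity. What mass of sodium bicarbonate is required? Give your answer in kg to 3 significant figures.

47.5 kg

Alkalinity to add: (114 − 81) = 33 mg/L as CaCO₃ × 856,000 L = 28,250 g as CaCO₃.
Equivalents: 28,250 g ÷ 50 g/eq = 565 eq.
NaHCO₃ supplies 1 eq per mole → 565 mol.
Mass: 565 mol × 84 g/mol = 47,460 g.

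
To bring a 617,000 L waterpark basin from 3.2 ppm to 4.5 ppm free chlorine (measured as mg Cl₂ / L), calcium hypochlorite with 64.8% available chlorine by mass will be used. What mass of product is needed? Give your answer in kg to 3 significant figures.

1.24 kg

Chlorine deficit: 4.5 − 3.2 = 1.3 ppm = 1.3 mg/L as Cl₂.
Cl₂ equivalent needed: 1.3 mg/L × 617,000 L = 802,100 mg = 802.1 g.
Product at 64.8% available chlorine: 802.1 / 0.648 = 1238 g.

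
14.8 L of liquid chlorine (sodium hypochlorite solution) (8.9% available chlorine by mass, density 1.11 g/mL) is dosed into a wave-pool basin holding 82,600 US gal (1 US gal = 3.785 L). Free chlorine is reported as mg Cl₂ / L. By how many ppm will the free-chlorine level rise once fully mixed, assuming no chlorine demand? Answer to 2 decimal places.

Volume: 82,600 US gal × 3.785 L/gal = 312,641 L.
Mass of solution: 14.8 L × 1000 mL/L × 1.11 g/mL = 16,430 g.
Available chlorine delivered: 16,430 g × 0.089 = 1462 g as Cl₂.
Concentration rise: 1462 g / 312,641 L = 4.677 mg/L = 4.68 ppm.

4.68 ppm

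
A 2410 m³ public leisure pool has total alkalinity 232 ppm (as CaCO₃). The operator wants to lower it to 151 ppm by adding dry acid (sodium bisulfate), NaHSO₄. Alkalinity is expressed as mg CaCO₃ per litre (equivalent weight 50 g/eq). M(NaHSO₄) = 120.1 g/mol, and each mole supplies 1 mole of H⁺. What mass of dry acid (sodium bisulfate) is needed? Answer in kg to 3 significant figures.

469 kg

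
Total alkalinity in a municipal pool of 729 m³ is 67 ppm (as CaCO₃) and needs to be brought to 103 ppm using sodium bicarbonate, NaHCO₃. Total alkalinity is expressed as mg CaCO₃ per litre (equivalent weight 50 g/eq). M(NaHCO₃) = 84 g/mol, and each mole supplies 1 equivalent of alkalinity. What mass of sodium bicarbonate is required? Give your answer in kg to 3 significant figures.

Volume: 729 m³ = 729,000 L.
Alkalinity to add: (103 − 67) = 36 mg/L as CaCO₃ × 729,000 L = 26,240 g as CaCO₃.
Equivalents: 26,240 g ÷ 50 g/eq = 524.9 eq.
NaHCO₃ supplies 1 eq per mole → 524.9 mol.
Mass: 524.9 mol × 84 g/mol = 44,090 g.

44.1 kg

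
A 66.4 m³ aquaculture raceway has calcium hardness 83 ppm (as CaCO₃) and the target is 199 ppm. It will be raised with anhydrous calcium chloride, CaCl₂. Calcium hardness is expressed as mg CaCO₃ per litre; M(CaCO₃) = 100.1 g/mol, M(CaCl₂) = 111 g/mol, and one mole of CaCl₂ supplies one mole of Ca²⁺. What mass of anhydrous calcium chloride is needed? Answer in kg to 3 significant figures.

Volume: 66.4 m³ = 66,400 L.
Hardness to add: (199 − 83) = 116 mg/L as CaCO₃ × 66,400 L = 7702 g as CaCO₃.
Moles of Ca²⁺ (1 mol Ca²⁺ ≡ 1 mol CaCO₃): 7702 / 100.1 g/mol = 76.95 mol.
Mass of CaCl₂: 76.95 × 111 = 8541 g.

8.54 kg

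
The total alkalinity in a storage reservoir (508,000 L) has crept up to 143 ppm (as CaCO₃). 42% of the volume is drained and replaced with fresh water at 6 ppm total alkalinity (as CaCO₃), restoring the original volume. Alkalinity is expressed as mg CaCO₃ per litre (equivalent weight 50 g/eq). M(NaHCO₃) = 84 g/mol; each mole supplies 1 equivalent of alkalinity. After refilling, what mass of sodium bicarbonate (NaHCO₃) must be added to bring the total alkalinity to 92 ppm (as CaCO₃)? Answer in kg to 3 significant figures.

5.58 kg

After draining 42% and refilling: 143 × 0.58 + 6 × 0.42 = 85.46 ppm.
Deficit to target: 92 − 85.46 = 6.54 mg/L.
As CaCO₃: 6.54 mg/L × 508,000 L = 3322 g; ÷ 50 g/eq ÷ 1 = 66.45 mol NaHCO₃.
Mass: 66.45 × 84 = 5581 g.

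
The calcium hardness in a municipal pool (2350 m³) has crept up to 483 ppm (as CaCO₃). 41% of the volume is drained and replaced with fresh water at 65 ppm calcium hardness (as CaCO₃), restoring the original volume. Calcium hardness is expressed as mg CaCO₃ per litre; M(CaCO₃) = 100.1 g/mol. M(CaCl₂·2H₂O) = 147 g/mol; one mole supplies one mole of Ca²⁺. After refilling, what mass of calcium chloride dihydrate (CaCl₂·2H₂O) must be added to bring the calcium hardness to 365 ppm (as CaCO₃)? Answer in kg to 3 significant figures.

184 kg

Volume: 2350 m³ = 2,350,000 L.
After draining 41% and refilling: 483 × 0.59 + 65 × 0.41 = 311.62 ppm.
Deficit to target: 365 − 311.62 = 53.38 mg/L.
As CaCO₃: 53.38 mg/L × 2,350,000 L = 125,400 g; ÷ 100.1 = 1253 mol Ca²⁺.
Mass: 1253 × 147 = 184,200 g.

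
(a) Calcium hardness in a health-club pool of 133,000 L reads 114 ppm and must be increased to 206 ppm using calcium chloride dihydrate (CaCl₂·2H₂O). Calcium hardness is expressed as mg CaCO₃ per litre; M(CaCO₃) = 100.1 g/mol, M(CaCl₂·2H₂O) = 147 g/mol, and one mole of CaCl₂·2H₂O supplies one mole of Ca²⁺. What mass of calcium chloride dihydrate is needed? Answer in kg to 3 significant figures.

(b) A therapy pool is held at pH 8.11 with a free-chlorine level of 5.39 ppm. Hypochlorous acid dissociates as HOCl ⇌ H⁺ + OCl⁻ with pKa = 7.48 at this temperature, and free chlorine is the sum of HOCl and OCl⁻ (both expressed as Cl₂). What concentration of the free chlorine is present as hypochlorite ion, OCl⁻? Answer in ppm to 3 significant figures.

(a) 18.0 kg; (b) 4.37 ppm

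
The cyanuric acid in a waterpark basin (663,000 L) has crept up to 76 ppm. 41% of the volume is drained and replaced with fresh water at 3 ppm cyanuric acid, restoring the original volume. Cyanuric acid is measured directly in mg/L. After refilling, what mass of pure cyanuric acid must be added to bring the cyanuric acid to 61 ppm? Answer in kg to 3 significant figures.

9.90 kg

After draining 41% and refilling: 76 × 0.59 + 3 × 0.41 = 46.07 ppm.
Deficit to target: 61 − 46.07 = 14.93 mg/L.
Mass: 14.93 mg/L × 663,000 L = 9899 g cyanuric acid.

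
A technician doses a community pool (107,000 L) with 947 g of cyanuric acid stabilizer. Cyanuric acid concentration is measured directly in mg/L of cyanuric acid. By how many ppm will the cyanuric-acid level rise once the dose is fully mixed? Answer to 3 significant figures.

8.85 ppm

Rise: 947 g / 107,000 L × 1000 = 8.85 mg/L.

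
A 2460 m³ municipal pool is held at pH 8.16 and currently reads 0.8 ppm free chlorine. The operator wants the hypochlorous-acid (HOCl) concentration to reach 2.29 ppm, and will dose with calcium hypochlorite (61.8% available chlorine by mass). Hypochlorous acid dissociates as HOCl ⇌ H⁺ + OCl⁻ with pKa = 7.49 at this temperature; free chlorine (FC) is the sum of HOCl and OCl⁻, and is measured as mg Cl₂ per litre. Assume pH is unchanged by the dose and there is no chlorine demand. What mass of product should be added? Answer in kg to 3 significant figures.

Volume: 2460 m³ = 2,460,000 L.
[OCl⁻]/[HOCl] = 10^(pH − pKa) = 10^(8.16 − 7.49) = 4.677; fraction as HOCl = 1/(1 + 4.677) = 0.1761.
Free chlorine required for 2.29 ppm HOCl: 2.29 / 0.1761 = 13 ppm.
FC to add: 13 − 0.8 = 12.2 mg/L as Cl₂.
Cl₂ equivalent: 12.2 mg/L × 2,460,000 L = 30,010 g.
Product at 61.8% available Cl: 30,010 / 0.618 = 48,570 g.

48.6 kg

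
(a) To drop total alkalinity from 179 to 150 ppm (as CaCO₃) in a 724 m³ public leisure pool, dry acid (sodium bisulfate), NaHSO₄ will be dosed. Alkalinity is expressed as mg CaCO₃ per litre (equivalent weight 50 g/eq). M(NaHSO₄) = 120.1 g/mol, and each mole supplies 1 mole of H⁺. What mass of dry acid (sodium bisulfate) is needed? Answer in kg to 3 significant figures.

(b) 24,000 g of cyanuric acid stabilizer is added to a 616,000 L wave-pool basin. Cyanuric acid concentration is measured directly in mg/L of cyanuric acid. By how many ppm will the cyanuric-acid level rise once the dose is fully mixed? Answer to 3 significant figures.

(a) Volume: 724 m³ = 724,000 L.
(a) Alkalinity to neutralize: (179 − 150) = 29 mg/L as CaCO₃ × 724,000 L = 21,000 g as CaCO₃.
(a) Equivalents of H⁺ required: 21,000 ÷ 50 g/eq = 419.9 eq = 419.9 mol NaHSO₄.
(a) Mass of NaHSO₄: 419.9 × 120.1 = 50,430 g.

(b) Rise: 24,000 g / 616,000 L × 1000 = 38.96 mg/L.

(a) 50.4 kg; (b) 39.0 ppm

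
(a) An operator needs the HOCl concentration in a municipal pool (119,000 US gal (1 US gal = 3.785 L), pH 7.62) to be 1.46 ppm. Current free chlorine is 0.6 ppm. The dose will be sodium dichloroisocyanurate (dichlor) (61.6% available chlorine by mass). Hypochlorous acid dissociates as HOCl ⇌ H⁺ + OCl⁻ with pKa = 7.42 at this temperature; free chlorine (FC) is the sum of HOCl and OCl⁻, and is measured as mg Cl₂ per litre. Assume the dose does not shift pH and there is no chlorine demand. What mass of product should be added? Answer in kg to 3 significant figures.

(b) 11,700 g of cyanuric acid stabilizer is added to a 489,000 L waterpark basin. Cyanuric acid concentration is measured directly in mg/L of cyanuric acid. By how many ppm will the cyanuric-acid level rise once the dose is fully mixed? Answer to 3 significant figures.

(a) Volume: 119,000 US gal × 3.785 L/gal = 450,415 L.
(a) [OCl⁻]/[HOCl] = 10^(pH − pKa) = 10^(7.62 − 7.42) = 1.585; fraction as HOCl = 1/(1 + 1.585) = 0.3869.
(a) Free chlorine required for 1.46 ppm HOCl: 1.46 / 0.3869 = 3.774 ppm.
(a) FC to add: 3.774 − 0.6 = 3.174 mg/L as Cl₂.
(a) Cl₂ equivalent: 3.174 mg/L × 450,415 L = 1430 g.
(a) Product at 61.6% available Cl: 1430 / 0.616 = 2321 g.

(b) Rise: 11,700 g / 489,000 L × 1000 = 23.93 mg/L.

(a) 2.32 kg; (b) 23.9 ppm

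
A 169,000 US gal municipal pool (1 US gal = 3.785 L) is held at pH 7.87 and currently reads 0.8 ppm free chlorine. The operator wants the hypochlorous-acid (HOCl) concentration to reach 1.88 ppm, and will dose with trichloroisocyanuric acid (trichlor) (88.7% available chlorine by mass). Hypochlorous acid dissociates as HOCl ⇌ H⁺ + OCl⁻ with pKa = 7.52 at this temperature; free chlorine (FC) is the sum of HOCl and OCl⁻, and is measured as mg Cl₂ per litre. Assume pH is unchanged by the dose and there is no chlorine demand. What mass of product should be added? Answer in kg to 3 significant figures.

Volume: 169,000 US gal × 3.785 L/gal = 639,665 L.
[OCl⁻]/[HOCl] = 10^(pH − pKa) = 10^(7.87 − 7.52) = 2.239; fraction as HOCl = 1/(1 + 2.239) = 0.3088.
Free chlorine required for 1.88 ppm HOCl: 1.88 / 0.3088 = 6.089 ppm.
FC to add: 6.089 − 0.8 = 5.289 mg/L as Cl₂.
Cl₂ equivalent: 5.289 mg/L × 639,665 L = 3383 g.
Product at 88.7% available Cl: 3383 / 0.887 = 3814 g.

3.81 kg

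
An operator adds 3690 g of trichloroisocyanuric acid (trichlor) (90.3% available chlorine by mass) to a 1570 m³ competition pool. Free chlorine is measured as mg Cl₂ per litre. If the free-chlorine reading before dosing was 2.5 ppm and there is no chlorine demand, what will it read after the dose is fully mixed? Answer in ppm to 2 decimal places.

Volume: 1570 m³ = 1,570,000 L.
Available chlorine delivered: 3690 g × 0.903 = 3332 g as Cl₂.
Concentration rise: 3332 g / 1,570,000 L = 2.122 mg/L = 2.12 ppm.
Final FC: 2.5 + 2.12 = 4.62 ppm.

4.62 ppm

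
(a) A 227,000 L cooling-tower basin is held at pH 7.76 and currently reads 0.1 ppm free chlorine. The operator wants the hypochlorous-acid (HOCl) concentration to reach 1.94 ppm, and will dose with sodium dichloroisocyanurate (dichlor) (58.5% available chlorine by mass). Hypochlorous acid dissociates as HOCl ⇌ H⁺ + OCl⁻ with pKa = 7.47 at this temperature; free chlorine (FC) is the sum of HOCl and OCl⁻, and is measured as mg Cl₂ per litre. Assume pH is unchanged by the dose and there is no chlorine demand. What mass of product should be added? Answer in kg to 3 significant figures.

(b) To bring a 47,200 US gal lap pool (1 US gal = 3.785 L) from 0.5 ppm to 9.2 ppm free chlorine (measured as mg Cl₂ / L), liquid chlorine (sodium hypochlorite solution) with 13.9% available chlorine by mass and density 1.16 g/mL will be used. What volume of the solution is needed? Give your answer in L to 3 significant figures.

(a) 2.18 kg; (b) 9.64 L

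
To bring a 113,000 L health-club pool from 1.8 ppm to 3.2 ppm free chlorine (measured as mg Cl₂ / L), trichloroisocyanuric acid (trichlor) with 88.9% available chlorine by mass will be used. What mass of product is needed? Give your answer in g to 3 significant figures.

178 g

Chlorine deficit: 3.2 − 1.8 = 1.4 ppm = 1.4 mg/L as Cl₂.
Cl₂ equivalent needed: 1.4 mg/L × 113,000 L = 158,200 mg = 158.2 g.
Product at 88.9% available chlorine: 158.2 / 0.889 = 178 g.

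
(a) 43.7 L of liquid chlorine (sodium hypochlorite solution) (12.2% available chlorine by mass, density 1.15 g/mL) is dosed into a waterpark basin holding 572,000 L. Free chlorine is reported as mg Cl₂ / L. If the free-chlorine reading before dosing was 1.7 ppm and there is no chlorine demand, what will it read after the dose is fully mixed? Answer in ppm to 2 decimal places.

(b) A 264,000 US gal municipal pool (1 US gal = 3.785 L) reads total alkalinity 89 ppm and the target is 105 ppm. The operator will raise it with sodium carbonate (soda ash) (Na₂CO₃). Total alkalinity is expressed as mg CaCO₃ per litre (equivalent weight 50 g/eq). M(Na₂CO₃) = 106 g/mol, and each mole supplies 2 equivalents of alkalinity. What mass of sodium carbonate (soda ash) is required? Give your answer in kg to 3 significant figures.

(a) 12.42 ppm; (b) 16.9 kg

(a) Mass of solution: 43.7 L × 1000 mL/L × 1.15 g/mL = 50,250 g.
(a) Available chlorine delivered: 50,250 g × 0.122 = 6131 g as Cl₂.
(a) Concentration rise: 6131 g / 572,000 L = 10.72 mg/L = 10.72 ppm.
(a) Final FC: 1.7 + 10.72 = 12.42 ppm.

(b) Volume: 264,000 US gal × 3.785 L/gal = 999,240 L.
(b) Alkalinity to add: (105 − 89) = 16 mg/L as CaCO₃ × 999,240 L = 15,990 g as CaCO₃.
(b) Equivalents: 15,990 g ÷ 50 g/eq = 319.8 eq.
(b) Each mole of Na₂CO₃ supplies 2 eq, so 319.8 / 2 = 159.9 mol.
(b) Mass: 159.9 mol × 106 g/mol = 16,950 g.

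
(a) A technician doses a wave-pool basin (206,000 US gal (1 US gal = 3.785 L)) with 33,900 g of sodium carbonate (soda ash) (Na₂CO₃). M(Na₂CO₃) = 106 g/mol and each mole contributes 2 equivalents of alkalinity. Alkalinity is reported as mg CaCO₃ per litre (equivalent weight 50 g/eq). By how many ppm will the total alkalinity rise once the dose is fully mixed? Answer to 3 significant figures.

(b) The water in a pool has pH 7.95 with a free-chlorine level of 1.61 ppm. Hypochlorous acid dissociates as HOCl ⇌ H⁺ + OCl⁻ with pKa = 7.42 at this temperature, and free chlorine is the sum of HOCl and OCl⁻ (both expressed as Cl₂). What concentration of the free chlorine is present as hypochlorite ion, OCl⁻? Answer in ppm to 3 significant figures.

(a) Volume: 206,000 US gal × 3.785 L/gal = 779,710 L.
(a) Moles of Na₂CO₃: 33,900 g ÷ 106 g/mol = 319.8 mol → 639.6 eq of alkalinity.
(a) As CaCO₃: 639.6 eq × 50 g/eq = 31,980 g.
(a) Rise: 31,980 g / 779,710 L × 1000 = 41.02 mg/L.

(b) [OCl⁻]/[HOCl] = 10^(pH − pKa) = 10^(7.95 − 7.42) = 10^0.53 = 3.388.
(b) Fraction as HOCl = 1 / (1 + 3.388) = 0.2279.
(b) OCl⁻ = (1 − 0.2279) × 1.61 ppm = 1.243 ppm.

(a) 41.0 ppm; (b) 1.24 ppm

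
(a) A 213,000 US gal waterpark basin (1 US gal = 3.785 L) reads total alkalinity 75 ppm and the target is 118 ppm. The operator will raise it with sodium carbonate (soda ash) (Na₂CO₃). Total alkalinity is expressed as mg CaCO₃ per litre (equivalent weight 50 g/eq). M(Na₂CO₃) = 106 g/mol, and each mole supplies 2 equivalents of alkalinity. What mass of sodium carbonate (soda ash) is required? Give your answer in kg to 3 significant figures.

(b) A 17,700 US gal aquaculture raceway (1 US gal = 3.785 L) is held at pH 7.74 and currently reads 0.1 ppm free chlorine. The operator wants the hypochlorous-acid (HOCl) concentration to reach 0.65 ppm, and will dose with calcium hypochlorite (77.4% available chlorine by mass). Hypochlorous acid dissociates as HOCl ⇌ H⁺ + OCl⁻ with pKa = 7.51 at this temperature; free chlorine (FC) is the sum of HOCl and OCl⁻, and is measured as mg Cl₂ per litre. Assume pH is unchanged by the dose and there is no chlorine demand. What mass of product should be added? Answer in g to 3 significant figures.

(a) 36.7 kg; (b) 143 g

(a) Volume: 213,000 US gal × 3.785 L/gal = 806,205 L.
(a) Alkalinity to add: (118 − 75) = 43 mg/L as CaCO₃ × 806,205 L = 34,670 g as CaCO₃.
(a) Equivalents: 34,670 g ÷ 50 g/eq = 693.3 eq.
(a) Each mole of Na₂CO₃ supplies 2 eq, so 693.3 / 2 = 346.7 mol.
(a) Mass: 346.7 mol × 106 g/mol = 36,750 g.

(b) Volume: 17,700 US gal × 3.785 L/gal = 66,994 L.
(b) [OCl⁻]/[HOCl] = 10^(pH − pKa) = 10^(7.74 − 7.51) = 1.698; fraction as HOCl = 1/(1 + 1.698) = 0.3706.
(b) Free chlorine required for 0.65 ppm HOCl: 0.65 / 0.3706 = 1.754 ppm.
(b) FC to add: 1.754 − 0.1 = 1.654 mg/L as Cl₂.
(b) Cl₂ equivalent: 1.654 mg/L × 66,994 L = 110.8 g.
(b) Product at 77.4% available Cl: 110.8 / 0.774 = 143.2 g.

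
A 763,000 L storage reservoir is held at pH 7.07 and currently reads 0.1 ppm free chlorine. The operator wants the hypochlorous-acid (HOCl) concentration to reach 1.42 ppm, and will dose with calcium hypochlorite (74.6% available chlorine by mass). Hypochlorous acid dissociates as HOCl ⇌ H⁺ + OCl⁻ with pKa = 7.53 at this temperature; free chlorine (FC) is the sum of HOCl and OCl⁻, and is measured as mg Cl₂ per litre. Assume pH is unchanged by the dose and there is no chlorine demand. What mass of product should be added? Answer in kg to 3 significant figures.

1.85 kg

[OCl⁻]/[HOCl] = 10^(pH − pKa) = 10^(7.07 − 7.53) = 0.3467; fraction as HOCl = 1/(1 + 0.3467) = 0.7425.
Free chlorine required for 1.42 ppm HOCl: 1.42 / 0.7425 = 1.912 ppm.
FC to add: 1.912 − 0.1 = 1.812 mg/L as Cl₂.
Cl₂ equivalent: 1.812 mg/L × 763,000 L = 1383 g.
Product at 74.6% available Cl: 1383 / 0.746 = 1854 g.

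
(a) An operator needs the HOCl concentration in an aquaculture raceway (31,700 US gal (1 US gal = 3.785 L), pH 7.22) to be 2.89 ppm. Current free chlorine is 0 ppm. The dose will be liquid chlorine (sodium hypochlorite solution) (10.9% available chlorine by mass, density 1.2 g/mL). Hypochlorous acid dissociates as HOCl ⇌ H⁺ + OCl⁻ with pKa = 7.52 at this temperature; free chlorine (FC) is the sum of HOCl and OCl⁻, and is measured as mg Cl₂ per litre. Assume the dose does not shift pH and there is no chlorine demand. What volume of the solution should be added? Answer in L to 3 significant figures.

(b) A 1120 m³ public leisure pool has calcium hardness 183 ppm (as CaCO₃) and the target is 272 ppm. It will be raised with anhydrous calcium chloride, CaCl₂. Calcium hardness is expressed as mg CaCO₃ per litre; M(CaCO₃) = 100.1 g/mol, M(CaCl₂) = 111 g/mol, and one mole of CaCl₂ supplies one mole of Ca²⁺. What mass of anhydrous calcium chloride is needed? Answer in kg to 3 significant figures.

(a) 3.98 L; (b) 111 kg

(a) Volume: 31,700 US gal × 3.785 L/gal = 119,984 L.
(a) [OCl⁻]/[HOCl] = 10^(pH − pKa) = 10^(7.22 − 7.52) = 0.5012; fraction as HOCl = 1/(1 + 0.5012) = 0.6661.
(a) Free chlorine required for 2.89 ppm HOCl: 2.89 / 0.6661 = 4.338 ppm.
(a) FC to add: 4.338 − 0 = 4.338 mg/L as Cl₂.
(a) Cl₂ equivalent: 4.338 mg/L × 119,984 L = 520.5 g.
(a) Product at 10.9% available Cl: 520.5 / 0.109 = 4776 g.
(a) Volume: 4776 g ÷ 1.2 g/mL = 3980 mL.

(b) Volume: 1120 m³ = 1,120,000 L.
(b) Hardness to add: (272 − 183) = 89 mg/L as CaCO₃ × 1,120,000 L = 99,680 g as CaCO₃.
(b) Moles of Ca²⁺ (1 mol Ca²⁺ ≡ 1 mol CaCO₃): 99,680 / 100.1 g/mol = 995.8 mol.
(b) Mass of CaCl₂: 995.8 × 111 = 110,500 g.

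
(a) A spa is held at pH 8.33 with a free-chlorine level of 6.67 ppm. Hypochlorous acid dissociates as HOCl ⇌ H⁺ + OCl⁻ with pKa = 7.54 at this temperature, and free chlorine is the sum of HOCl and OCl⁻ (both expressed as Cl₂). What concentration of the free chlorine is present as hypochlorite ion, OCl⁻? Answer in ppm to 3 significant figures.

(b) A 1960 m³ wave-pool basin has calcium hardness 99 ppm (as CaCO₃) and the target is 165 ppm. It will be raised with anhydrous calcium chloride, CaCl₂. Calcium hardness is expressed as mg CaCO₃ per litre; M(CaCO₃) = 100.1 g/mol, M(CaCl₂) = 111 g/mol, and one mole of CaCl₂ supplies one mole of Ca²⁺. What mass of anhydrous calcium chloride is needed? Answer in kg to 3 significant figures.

(a) [OCl⁻]/[HOCl] = 10^(pH − pKa) = 10^(8.33 − 7.54) = 10^0.79 = 6.166.
(a) Fraction as HOCl = 1 / (1 + 6.166) = 0.1395.
(a) OCl⁻ = (1 − 0.1395) × 6.67 ppm = 5.739 ppm.

(b) Volume: 1960 m³ = 1,960,000 L.
(b) Hardness to add: (165 − 99) = 66 mg/L as CaCO₃ × 1,960,000 L = 129,400 g as CaCO₃.
(b) Moles of Ca²⁺ (1 mol Ca²⁺ ≡ 1 mol CaCO₃): 129,400 / 100.1 g/mol = 1292 mol.
(b) Mass of CaCl₂: 1292 × 111 = 143,400 g.

(a) 5.74 ppm; (b) 143 kg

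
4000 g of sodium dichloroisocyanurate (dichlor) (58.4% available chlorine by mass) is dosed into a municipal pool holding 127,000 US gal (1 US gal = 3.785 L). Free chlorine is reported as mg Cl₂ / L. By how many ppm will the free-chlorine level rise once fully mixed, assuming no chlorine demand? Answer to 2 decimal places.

4.86 ppm

Volume: 127,000 US gal × 3.785 L/gal = 480,695 L.
Available chlorine delivered: 4000 g × 0.584 = 2336 g as Cl₂.
Concentration rise: 2336 g / 480,695 L = 4.86 mg/L = 4.86 ppm.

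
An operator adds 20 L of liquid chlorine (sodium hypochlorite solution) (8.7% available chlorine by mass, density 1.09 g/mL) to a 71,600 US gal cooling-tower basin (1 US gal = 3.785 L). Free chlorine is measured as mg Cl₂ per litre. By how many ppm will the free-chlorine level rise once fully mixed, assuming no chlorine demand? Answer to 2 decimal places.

7.00 ppm

Volume: 71,600 US gal × 3.785 L/gal = 271,006 L.
Mass of solution: 20 L × 1000 mL/L × 1.09 g/mL = 21,800 g.
Available chlorine delivered: 21,800 g × 0.087 = 1897 g as Cl₂.
Concentration rise: 1897 g / 271,006 L = 6.998 mg/L = 7.00 ppm.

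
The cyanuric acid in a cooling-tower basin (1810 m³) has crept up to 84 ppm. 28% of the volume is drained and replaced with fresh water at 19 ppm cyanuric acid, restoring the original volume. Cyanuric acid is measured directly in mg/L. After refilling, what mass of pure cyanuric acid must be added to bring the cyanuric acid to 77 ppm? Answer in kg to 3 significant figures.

Volume: 1810 m³ = 1,810,000 L.
After draining 28% and refilling: 84 × 0.72 + 19 × 0.28 = 65.8 ppm.
Deficit to target: 77 − 65.8 = 11.2 mg/L.
Mass: 11.2 mg/L × 1,810,000 L = 20,270 g cyanuric acid.

20.3 kg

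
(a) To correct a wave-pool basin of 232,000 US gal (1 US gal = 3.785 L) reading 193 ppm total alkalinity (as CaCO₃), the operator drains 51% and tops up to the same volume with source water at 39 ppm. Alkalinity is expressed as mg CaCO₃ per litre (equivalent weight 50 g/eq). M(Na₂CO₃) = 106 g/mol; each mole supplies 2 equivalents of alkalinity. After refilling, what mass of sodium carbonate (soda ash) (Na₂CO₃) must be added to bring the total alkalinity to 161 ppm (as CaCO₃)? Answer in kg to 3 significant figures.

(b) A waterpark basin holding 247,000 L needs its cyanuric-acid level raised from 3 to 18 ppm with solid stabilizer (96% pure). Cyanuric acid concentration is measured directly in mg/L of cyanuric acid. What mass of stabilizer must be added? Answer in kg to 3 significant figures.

(a) 43.3 kg; (b) 3.86 kg

(a) Volume: 232,000 US gal × 3.785 L/gal = 878,120 L.
(a) After draining 51% and refilling: 193 × 0.49 + 39 × 0.51 = 114.46 ppm.
(a) Deficit to target: 161 − 114.46 = 46.54 mg/L.
(a) As CaCO₃: 46.54 mg/L × 878,120 L = 40,870 g; ÷ 50 g/eq ÷ 2 = 408.7 mol Na₂CO₃.
(a) Mass: 408.7 × 106 = 43,320 g.

(b) CYA to add: (18 − 3) = 15 mg/L × 247,000 L = 3705 g cyanuric acid.
(b) At 96% purity: 3705 / 0.96 = 3859 g product.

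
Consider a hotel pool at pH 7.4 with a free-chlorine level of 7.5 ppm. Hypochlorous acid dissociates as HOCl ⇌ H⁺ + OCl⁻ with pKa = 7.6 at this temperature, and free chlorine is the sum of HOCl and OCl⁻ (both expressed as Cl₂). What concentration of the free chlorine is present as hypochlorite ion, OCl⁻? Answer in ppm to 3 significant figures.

2.90 ppm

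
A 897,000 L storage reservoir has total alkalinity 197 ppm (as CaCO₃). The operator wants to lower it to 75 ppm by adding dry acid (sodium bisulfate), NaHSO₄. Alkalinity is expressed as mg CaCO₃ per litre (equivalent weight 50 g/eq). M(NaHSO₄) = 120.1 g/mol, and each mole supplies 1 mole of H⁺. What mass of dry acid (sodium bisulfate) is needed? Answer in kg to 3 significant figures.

263 kg

Alkalinity to neutralize: (197 − 75) = 122 mg/L as CaCO₃ × 897,000 L = 109,400 g as CaCO₃.
Equivalents of H⁺ required: 109,400 ÷ 50 g/eq = 2189 eq = 2189 mol NaHSO₄.
Mass of NaHSO₄: 2189 × 120.1 = 262,900 g.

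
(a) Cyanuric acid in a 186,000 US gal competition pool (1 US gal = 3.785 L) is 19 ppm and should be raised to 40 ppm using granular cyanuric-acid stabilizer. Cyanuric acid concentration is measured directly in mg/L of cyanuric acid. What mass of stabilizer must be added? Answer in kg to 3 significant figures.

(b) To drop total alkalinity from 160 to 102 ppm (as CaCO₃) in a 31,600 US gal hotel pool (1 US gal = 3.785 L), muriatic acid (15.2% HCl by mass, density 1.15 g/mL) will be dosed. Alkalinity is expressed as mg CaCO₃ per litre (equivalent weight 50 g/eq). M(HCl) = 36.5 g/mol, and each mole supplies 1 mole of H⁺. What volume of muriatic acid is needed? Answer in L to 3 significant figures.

(a) 14.8 kg; (b) 29.0 L

(a) Volume: 186,000 US gal × 3.785 L/gal = 704,010 L.
(a) CYA to add: (40 − 19) = 21 mg/L × 704,010 L = 14,780 g cyanuric acid.

(b) Volume: 31,600 US gal × 3.785 L/gal = 119,606 L.
(b) Alkalinity to neutralize: (160 − 102) = 58 mg/L as CaCO₃ × 119,606 L = 6937 g as CaCO₃.
(b) Equivalents of H⁺ required: 6937 ÷ 50 g/eq = 138.7 eq = 138.7 mol HCl.
(b) Mass of HCl: 138.7 × 36.5 = 5064 g.
(b) Mass of 15.2% solution: 5064 / 0.152 = 33,320 g.
(b) Volume: 33,320 g ÷ 1.15 g/mL = 28,970 mL.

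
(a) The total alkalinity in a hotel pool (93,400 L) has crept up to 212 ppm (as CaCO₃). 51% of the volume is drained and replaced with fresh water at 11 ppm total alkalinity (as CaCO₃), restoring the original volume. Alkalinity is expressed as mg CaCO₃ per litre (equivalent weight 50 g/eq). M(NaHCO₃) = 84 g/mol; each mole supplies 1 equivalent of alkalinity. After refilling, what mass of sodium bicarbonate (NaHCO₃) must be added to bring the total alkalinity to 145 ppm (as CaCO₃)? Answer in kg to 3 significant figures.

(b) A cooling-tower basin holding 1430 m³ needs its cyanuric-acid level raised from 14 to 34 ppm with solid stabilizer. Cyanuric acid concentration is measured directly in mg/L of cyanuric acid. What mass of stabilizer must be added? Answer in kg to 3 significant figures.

(a) After draining 51% and refilling: 212 × 0.49 + 11 × 0.51 = 109.49 ppm.
(a) Deficit to target: 145 − 109.49 = 35.51 mg/L.
(a) As CaCO₃: 35.51 mg/L × 93,400 L = 3317 g; ÷ 50 g/eq ÷ 1 = 66.33 mol NaHCO₃.
(a) Mass: 66.33 × 84 = 5572 g.

(b) Volume: 1430 m³ = 1,430,000 L.
(b) CYA to add: (34 − 14) = 20 mg/L × 1,430,000 L = 28,600 g cyanuric acid.

(a) 5.57 kg; (b) 28.6 kg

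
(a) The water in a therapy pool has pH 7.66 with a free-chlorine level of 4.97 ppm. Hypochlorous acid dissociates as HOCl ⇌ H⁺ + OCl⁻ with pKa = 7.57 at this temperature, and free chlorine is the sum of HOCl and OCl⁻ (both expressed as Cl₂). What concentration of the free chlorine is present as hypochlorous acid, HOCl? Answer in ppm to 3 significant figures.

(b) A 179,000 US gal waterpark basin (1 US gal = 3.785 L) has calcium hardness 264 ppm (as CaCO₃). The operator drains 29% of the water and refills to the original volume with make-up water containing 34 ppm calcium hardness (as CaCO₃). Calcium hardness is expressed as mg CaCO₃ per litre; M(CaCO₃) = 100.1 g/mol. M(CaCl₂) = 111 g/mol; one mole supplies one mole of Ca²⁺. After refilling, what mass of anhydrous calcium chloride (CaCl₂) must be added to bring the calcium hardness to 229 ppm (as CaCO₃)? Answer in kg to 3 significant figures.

(a) [OCl⁻]/[HOCl] = 10^(pH − pKa) = 10^(7.66 − 7.57) = 10^0.09 = 1.23.
(a) Fraction as HOCl = 1 / (1 + 1.23) = 0.4484.
(a) HOCl = 0.4484 × 4.97 ppm = 2.228 ppm.

(b) Volume: 179,000 US gal × 3.785 L/gal = 677,515 L.
(b) After draining 29% and refilling: 264 × 0.71 + 34 × 0.29 = 197.3 ppm.
(b) Deficit to target: 229 − 197.3 = 31.7 mg/L.
(b) As CaCO₃: 31.7 mg/L × 677,515 L = 21,480 g; ÷ 100.1 = 214.6 mol Ca²⁺.
(b) Mass: 214.6 × 111 = 23,820 g.

(a) 2.23 ppm; (b) 23.8 kg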